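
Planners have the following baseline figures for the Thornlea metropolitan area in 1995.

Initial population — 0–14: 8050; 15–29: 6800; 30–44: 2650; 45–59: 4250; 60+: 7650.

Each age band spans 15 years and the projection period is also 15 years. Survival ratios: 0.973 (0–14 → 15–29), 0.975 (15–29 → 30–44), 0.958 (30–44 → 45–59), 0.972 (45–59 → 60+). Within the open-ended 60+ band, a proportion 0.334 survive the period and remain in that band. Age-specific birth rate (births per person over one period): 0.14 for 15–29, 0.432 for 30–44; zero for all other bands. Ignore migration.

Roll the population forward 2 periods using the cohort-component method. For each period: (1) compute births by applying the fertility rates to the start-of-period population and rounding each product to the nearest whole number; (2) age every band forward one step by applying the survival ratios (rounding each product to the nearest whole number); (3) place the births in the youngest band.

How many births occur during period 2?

(Bands numbered youngest = 1 to oldest = 5.)
Period 1:
Births: 6800 × 0.14 = 952  |  2650 × 0.432 = 1145 → 2097
Band 2: 8050 × 0.973 = 7833
Band 3: 6800 × 0.975 = 6630
Band 4: 2650 × 0.958 = 2539
Band 5: 4250 × 0.972 + 7650 × 0.334 = 4131 + 2555 = 6686
Population now: 0–14=2097, 15–29=7833, 30–44=6630, 45–59=2539, 60+=6686
Period 2:
Births: 7833 × 0.14 = 1097  |  6630 × 0.432 = 2864 → 3961
Band 2: 2097 × 0.973 = 2040
Band 3: 7833 × 0.975 = 7637
Band 4: 6630 × 0.958 = 6352
Band 5: 2539 × 0.972 + 6686 × 0.334 = 2468 + 2233 = 4701
Population now: 0–14=3961, 15–29=2040, 30–44=7637, 45–59=6352, 60+=4701

3961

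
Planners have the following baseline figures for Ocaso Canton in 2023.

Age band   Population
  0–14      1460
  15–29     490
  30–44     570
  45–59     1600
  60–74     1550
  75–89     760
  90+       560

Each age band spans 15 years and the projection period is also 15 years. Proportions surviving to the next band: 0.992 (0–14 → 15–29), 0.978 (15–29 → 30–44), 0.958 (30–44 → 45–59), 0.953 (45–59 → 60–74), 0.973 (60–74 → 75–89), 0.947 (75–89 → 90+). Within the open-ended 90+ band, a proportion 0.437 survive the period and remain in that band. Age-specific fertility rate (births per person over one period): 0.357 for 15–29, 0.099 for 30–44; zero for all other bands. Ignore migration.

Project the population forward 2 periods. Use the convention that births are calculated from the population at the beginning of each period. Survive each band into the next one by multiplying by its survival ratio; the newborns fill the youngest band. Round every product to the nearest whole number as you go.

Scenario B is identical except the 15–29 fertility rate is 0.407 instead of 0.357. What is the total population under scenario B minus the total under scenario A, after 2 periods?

Numbering the bands 1..7 from youngest to oldest:
After projecting period 1:
Births: 490 × 0.357 = 175, 570 × 0.099 = 56 → total 231
Band 2: 1460 × 0.992 = 1448
Band 3: 490 × 0.978 = 479
Band 4: 570 × 0.958 = 546
Band 5: 1600 × 0.953 = 1525
Band 6: 1550 × 0.973 = 1508
Band 7: 760 × 0.947 + 560 × 0.437 = 720 + 245 = 965
→ [231, 1448, 479, 546, 1525, 1508, 965]
After projecting period 2:
Births: 1448 × 0.357 = 517, 479 × 0.099 = 47 → total 564
Band 2: 231 × 0.992 = 229
Band 3: 1448 × 0.978 = 1416
Band 4: 479 × 0.958 = 459
Band 5: 546 × 0.953 = 520
Band 6: 1525 × 0.973 = 1484
Band 7: 1508 × 0.947 + 965 × 0.437 = 1428 + 422 = 1850
→ [564, 229, 1416, 459, 520, 1484, 1850]
Scenario A total after 2 periods: 6522
Scenario B projection —
After projecting period 1:
Births: 490 × 0.407 = 199, 570 × 0.099 = 56 → total 255
Band 2: 1460 × 0.992 = 1448
Band 3: 490 × 0.978 = 479
Band 4: 570 × 0.958 = 546
Band 5: 1600 × 0.953 = 1525
Band 6: 1550 × 0.973 = 1508
Band 7: 760 × 0.947 + 560 × 0.437 = 720 + 245 = 965
→ [255, 1448, 479, 546, 1525, 1508, 965]
After projecting period 2:
Births: 1448 × 0.407 = 589, 479 × 0.099 = 47 → total 636
Band 2: 255 × 0.992 = 253
Band 3: 1448 × 0.978 = 1416
Band 4: 479 × 0.958 = 459
Band 5: 546 × 0.953 = 520
Band 6: 1525 × 0.973 = 1484
Band 7: 1508 × 0.947 + 965 × 0.437 = 1428 + 422 = 1850
→ [636, 253, 1416, 459, 520, 1484, 1850]
Scenario B total after 2 periods: 6618
Difference B − A = 6618 − 6522 = 96

96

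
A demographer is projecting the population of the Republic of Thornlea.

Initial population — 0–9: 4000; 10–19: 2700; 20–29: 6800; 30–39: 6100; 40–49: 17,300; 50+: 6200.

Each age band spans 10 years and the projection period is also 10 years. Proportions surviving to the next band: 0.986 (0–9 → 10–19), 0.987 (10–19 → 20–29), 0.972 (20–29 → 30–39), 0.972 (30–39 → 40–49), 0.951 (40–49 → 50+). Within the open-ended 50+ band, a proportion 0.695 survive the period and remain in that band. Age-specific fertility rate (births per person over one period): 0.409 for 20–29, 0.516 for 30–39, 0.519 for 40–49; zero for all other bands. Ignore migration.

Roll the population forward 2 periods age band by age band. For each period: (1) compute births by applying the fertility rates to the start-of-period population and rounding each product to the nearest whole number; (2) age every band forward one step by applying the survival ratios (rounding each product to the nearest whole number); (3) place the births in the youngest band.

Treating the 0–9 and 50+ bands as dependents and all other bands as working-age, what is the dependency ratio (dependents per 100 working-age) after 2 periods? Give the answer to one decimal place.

Period 1.
Births: 6800 × 0.409 = 2781 ; 6100 × 0.516 = 3148 ; 17300 × 0.519 = 8979 → total 14908
10–19: 4000 × 0.986 = 3944
20–29: 2700 × 0.987 = 2665
30–39: 6800 × 0.972 = 6610
40–49: 6100 × 0.972 = 5929
50+: 17300 × 0.951 + 6200 × 0.695 = 16452 + 4309 = 20761
→ [14908, 3944, 2665, 6610, 5929, 20761]
Period 2.
Births: 2665 × 0.409 = 1090 ; 6610 × 0.516 = 3411 ; 5929 × 0.519 = 3077 → total 7578
10–19: 14908 × 0.986 = 14699
20–29: 3944 × 0.987 = 3893
30–39: 2665 × 0.972 = 2590
40–49: 6610 × 0.972 = 6425
50+: 5929 × 0.951 + 20761 × 0.695 = 5638 + 14429 = 20067
→ [7578, 14699, 3893, 2590, 6425, 20067]
Dependents (band 0–9 + band 50+) = 7578 + 20067 = 27645; working-age = 27607; ratio = 27645/27607 × 100 = 100.1

100.1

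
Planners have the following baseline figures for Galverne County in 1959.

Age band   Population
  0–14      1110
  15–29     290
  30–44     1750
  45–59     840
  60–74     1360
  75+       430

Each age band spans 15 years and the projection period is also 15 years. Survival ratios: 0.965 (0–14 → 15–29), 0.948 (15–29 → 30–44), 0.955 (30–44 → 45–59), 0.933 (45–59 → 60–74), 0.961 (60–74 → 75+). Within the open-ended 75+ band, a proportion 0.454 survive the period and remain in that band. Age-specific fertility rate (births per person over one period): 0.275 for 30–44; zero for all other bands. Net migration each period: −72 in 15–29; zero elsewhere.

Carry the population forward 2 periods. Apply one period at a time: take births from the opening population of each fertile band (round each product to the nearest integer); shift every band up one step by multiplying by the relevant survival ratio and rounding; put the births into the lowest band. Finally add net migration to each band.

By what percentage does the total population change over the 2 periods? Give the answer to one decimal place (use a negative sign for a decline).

-19.2

Let group 1 be 0–14 through group 6 = 75+.
After projecting period 1:
Births: 1750 × 0.275 = 481
Group 2: 1110 × 0.965 = 1071
Group 3: 290 × 0.948 = 275
Group 4: 1750 × 0.955 = 1671
Group 5: 840 × 0.933 = 784
Group 6: 1360 × 0.961 + 430 × 0.454 = 1307 + 195 = 1502
Net migration: Group 2 − 72 → 999
→ [481, 999, 275, 1671, 784, 1502]
After projecting period 2:
Births: 275 × 0.275 = 76
Group 2: 481 × 0.965 = 464
Group 3: 999 × 0.948 = 947
Group 4: 275 × 0.955 = 263
Group 5: 1671 × 0.933 = 1559
Group 6: 784 × 0.961 + 1502 × 0.454 = 753 + 682 = 1435
Net migration: Group 2 − 72 → 392
→ [76, 392, 947, 263, 1559, 1435]
Total: 5780 → 4672; change = -1108; percentage change = -19.2%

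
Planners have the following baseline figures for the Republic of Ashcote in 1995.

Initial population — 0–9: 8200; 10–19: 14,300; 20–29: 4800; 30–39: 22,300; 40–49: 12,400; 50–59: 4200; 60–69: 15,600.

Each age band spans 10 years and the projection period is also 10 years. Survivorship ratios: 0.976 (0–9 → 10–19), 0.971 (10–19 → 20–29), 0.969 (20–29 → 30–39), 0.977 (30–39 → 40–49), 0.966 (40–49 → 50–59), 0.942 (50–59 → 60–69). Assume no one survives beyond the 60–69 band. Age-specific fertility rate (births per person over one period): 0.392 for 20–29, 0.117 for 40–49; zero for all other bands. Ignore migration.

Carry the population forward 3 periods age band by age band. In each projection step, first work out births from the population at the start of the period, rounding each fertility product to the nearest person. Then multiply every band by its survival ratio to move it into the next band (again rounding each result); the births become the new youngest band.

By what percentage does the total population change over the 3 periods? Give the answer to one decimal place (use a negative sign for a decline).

(Groups numbered youngest = 1 to oldest = 7.)
Period 1.
Births: 4800 * 0.392 = 1882 ; 12400 * 0.117 = 1451 → 3333
Group 2: 8200 * 0.976 = 8003
Group 3: 14300 * 0.971 = 13885
Group 4: 4800 * 0.969 = 4651
Group 5: 22300 * 0.977 = 21787
Group 6: 12400 * 0.966 = 11978
Group 7: 4200 * 0.942 = 3956
Giving 3333 / 8003 / 13885 / 4651 / 21787 / 11978 / 3956.
Period 2.
Births: 13885 * 0.392 = 5443 ; 21787 * 0.117 = 2549 → 7992
Group 2: 3333 * 0.976 = 3253
Group 3: 8003 * 0.971 = 7771
Group 4: 13885 * 0.969 = 13455
Group 5: 4651 * 0.977 = 4544
Group 6: 21787 * 0.966 = 21046
Group 7: 11978 * 0.942 = 11283
Giving 7992 / 3253 / 7771 / 13455 / 4544 / 21046 / 11283.
Period 3.
Births: 7771 * 0.392 = 3046 ; 4544 * 0.117 = 532 → 3578
Group 2: 7992 * 0.976 = 7800
Group 3: 3253 * 0.971 = 3159
Group 4: 7771 * 0.969 = 7530
Group 5: 13455 * 0.977 = 13146
Group 6: 4544 * 0.966 = 4390
Group 7: 21046 * 0.942 = 19825
Giving 3578 / 7800 / 3159 / 7530 / 13146 / 4390 / 19825.
Total: 81800 → 59428; change = -22372; percentage change = -27.3%

-27.3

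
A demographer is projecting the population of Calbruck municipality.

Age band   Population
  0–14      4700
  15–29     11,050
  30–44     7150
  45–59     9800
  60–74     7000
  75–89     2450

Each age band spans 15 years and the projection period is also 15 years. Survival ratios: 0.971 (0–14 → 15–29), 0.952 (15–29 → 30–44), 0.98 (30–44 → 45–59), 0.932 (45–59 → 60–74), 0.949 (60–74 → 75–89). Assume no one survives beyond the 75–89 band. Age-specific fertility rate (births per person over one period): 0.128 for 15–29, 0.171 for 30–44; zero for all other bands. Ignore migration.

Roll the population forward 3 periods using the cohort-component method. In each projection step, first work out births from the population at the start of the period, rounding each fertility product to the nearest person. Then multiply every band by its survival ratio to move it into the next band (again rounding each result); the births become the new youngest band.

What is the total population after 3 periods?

25888

Call the groups 1 to 6, youngest first.
Period 1:
Births: 11050 * 0.128 = 1414 ; 7150 * 0.171 = 1223 ⇒ total 2637
Group 2: 4700 * 0.971 = 4564
Group 3: 11050 * 0.952 = 10520
Group 4: 7150 * 0.98 = 7007
Group 5: 9800 * 0.932 = 9134
Group 6: 7000 * 0.949 = 6643
Population now: 0–14=2637, 15–29=4564, 30–44=10520, 45–59=7007, 60–74=9134, 75–89=6643
Period 2:
Births: 4564 * 0.128 = 584 ; 10520 * 0.171 = 1799 ⇒ total 2383
Group 2: 2637 * 0.971 = 2561
Group 3: 4564 * 0.952 = 4345
Group 4: 10520 * 0.98 = 10310
Group 5: 7007 * 0.932 = 6531
Group 6: 9134 * 0.949 = 8668
Population now: 0–14=2383, 15–29=2561, 30–44=4345, 45–59=10310, 60–74=6531, 75–89=8668
Period 3:
Births: 2561 * 0.128 = 328 ; 4345 * 0.171 = 743 ⇒ total 1071
Group 2: 2383 * 0.971 = 2314
Group 3: 2561 * 0.952 = 2438
Group 4: 4345 * 0.98 = 4258
Group 5: 10310 * 0.932 = 9609
Group 6: 6531 * 0.949 = 6198
Population now: 0–14=1071, 15–29=2314, 30–44=2438, 45–59=4258, 60–74=9609, 75–89=6198
Total after period 3: 1071 + 2314 + 2438 + 4258 + 9609 + 6198 = 25888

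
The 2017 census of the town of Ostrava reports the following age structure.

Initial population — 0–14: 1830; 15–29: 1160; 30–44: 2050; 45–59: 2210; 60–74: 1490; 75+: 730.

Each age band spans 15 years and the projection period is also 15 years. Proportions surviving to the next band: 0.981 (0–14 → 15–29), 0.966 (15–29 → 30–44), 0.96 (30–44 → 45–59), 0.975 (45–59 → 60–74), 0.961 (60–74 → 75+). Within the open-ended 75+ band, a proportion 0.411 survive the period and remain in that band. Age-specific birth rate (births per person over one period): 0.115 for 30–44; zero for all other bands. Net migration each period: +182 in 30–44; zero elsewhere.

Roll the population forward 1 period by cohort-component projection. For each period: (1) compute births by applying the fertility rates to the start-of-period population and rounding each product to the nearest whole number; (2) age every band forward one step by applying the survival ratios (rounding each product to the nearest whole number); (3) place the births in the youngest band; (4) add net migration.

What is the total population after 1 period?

[period 1]
Births: 2050 * 0.115 = 236
15–29: 1830 * 0.981 = 1795
30–44: 1160 * 0.966 = 1121
45–59: 2050 * 0.96 = 1968
60–74: 2210 * 0.975 = 2155
75+: 1490 * 0.961 + 730 * 0.411 = 1432 + 300 = 1732
Net migration: 30–44 + 182 → 1303
Population now: 0–14=236, 15–29=1795, 30–44=1303, 45–59=1968, 60–74=2155, 75+=1732
Total after period 1: 236 + 1795 + 1303 + 1968 + 2155 + 1732 = 9189

9189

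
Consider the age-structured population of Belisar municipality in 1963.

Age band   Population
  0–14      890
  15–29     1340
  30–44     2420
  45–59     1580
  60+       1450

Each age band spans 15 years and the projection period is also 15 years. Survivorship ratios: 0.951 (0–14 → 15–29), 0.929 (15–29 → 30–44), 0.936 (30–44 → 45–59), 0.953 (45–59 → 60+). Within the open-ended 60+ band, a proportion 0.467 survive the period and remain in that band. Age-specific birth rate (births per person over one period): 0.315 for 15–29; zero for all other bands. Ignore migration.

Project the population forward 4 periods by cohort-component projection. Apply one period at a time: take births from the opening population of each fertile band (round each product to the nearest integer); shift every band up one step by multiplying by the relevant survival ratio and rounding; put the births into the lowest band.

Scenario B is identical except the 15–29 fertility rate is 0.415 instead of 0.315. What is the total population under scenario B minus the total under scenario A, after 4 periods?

334

Call the groups 1 to 5, youngest first.
Period 1:
Births: 1340 * 0.315 = 422
Group 2: 890 * 0.951 = 846
Group 3: 1340 * 0.929 = 1245
Group 4: 2420 * 0.936 = 2265
Group 5: 1580 * 0.953 + 1450 * 0.467 = 1506 + 677 = 2183
→ [422, 846, 1245, 2265, 2183]
Period 2:
Births: 846 * 0.315 = 266
Group 2: 422 * 0.951 = 401
Group 3: 846 * 0.929 = 786
Group 4: 1245 * 0.936 = 1165
Group 5: 2265 * 0.953 + 2183 * 0.467 = 2159 + 1019 = 3178
→ [266, 401, 786, 1165, 3178]
Period 3:
Births: 401 * 0.315 = 126
Group 2: 266 * 0.951 = 253
Group 3: 401 * 0.929 = 373
Group 4: 786 * 0.936 = 736
Group 5: 1165 * 0.953 + 3178 * 0.467 = 1110 + 1484 = 2594
→ [126, 253, 373, 736, 2594]
Period 4:
Births: 253 * 0.315 = 80
Group 2: 126 * 0.951 = 120
Group 3: 253 * 0.929 = 235
Group 4: 373 * 0.936 = 349
Group 5: 736 * 0.953 + 2594 * 0.467 = 701 + 1211 = 1912
→ [80, 120, 235, 349, 1912]
Scenario A total after 4 periods: 2696
Scenario B projection —
Period 1:
Births: 1340 * 0.415 = 556
Group 2: 890 * 0.951 = 846
Group 3: 1340 * 0.929 = 1245
Group 4: 2420 * 0.936 = 2265
Group 5: 1580 * 0.953 + 1450 * 0.467 = 1506 + 677 = 2183
→ [556, 846, 1245, 2265, 2183]
Period 2:
Births: 846 * 0.415 = 351
Group 2: 556 * 0.951 = 529
Group 3: 846 * 0.929 = 786
Group 4: 1245 * 0.936 = 1165
Group 5: 2265 * 0.953 + 2183 * 0.467 = 2159 + 1019 = 3178
→ [351, 529, 786, 1165, 3178]
Period 3:
Births: 529 * 0.415 = 220
Group 2: 351 * 0.951 = 334
Group 3: 529 * 0.929 = 491
Group 4: 786 * 0.936 = 736
Group 5: 1165 * 0.953 + 3178 * 0.467 = 1110 + 1484 = 2594
→ [220, 334, 491, 736, 2594]
Period 4:
Births: 334 * 0.415 = 139
Group 2: 220 * 0.951 = 209
Group 3: 334 * 0.929 = 310
Group 4: 491 * 0.936 = 460
Group 5: 736 * 0.953 + 2594 * 0.467 = 701 + 1211 = 1912
→ [139, 209, 310, 460, 1912]
Scenario B total after 4 periods: 3030
Difference B − A = 3030 − 2696 = 334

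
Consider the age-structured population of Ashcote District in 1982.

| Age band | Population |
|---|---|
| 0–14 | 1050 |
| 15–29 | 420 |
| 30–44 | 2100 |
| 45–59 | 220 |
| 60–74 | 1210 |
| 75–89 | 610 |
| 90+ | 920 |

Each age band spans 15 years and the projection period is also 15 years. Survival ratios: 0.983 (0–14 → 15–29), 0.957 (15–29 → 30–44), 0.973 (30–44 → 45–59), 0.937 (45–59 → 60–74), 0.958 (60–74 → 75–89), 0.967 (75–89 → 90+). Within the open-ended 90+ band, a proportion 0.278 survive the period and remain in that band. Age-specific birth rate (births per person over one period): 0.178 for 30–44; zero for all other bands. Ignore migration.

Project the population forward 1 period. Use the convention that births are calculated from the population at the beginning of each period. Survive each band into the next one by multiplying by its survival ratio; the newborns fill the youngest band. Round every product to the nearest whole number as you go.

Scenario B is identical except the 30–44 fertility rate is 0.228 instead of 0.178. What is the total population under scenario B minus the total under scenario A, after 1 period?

Call the groups 1 to 7, youngest first.
— Period 1 —
Births: 2100 × 0.178 = 374
Group 2: 1050 × 0.983 = 1032
Group 3: 420 × 0.957 = 402
Group 4: 2100 × 0.973 = 2043
Group 5: 220 × 0.937 = 206
Group 6: 1210 × 0.958 = 1159
Group 7: 610 × 0.967 + 920 × 0.278 = 590 + 256 = 846
End of period: [374, 1032, 402, 2043, 206, 1159, 846]
Scenario A total after 1 period: 6062
Scenario B projection —
— Period 1 —
Births: 2100 × 0.228 = 479
Group 2: 1050 × 0.983 = 1032
Group 3: 420 × 0.957 = 402
Group 4: 2100 × 0.973 = 2043
Group 5: 220 × 0.937 = 206
Group 6: 1210 × 0.958 = 1159
Group 7: 610 × 0.967 + 920 × 0.278 = 590 + 256 = 846
End of period: [479, 1032, 402, 2043, 206, 1159, 846]
Scenario B total after 1 period: 6167
Difference B − A = 6167 − 6062 = 105

105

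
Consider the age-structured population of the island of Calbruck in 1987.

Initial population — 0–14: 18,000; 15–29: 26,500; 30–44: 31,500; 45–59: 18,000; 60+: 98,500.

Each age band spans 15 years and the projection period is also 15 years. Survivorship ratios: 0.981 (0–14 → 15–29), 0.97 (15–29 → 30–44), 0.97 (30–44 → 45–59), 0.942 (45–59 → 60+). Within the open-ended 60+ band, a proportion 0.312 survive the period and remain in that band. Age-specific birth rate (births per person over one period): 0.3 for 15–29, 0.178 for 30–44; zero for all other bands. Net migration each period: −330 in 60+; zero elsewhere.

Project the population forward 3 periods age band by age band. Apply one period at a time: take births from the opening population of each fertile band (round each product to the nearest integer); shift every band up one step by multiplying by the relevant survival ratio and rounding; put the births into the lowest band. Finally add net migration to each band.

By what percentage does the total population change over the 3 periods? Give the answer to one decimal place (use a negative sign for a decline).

-56.9

Period 1.
Births: 26500 * 0.3 = 7950  |  31500 * 0.178 = 5607 ⇒ total 13557
15–29: 18000 * 0.981 = 17658
30–44: 26500 * 0.97 = 25705
45–59: 31500 * 0.97 = 30555
60+: 18000 * 0.942 + 98500 * 0.312 = 16956 + 30732 = 47688
Net migration: 60+ − 330 → 47358
Population now: 0–14=13557, 15–29=17658, 30–44=25705, 45–59=30555, 60+=47358
Period 2.
Births: 17658 * 0.3 = 5297  |  25705 * 0.178 = 4575 ⇒ total 9872
15–29: 13557 * 0.981 = 13299
30–44: 17658 * 0.97 = 17128
45–59: 25705 * 0.97 = 24934
60+: 30555 * 0.942 + 47358 * 0.312 = 28783 + 14776 = 43559
Net migration: 60+ − 330 → 43229
Population now: 0–14=9872, 15–29=13299, 30–44=17128, 45–59=24934, 60+=43229
Period 3.
Births: 13299 * 0.3 = 3990  |  17128 * 0.178 = 3049 ⇒ total 7039
15–29: 9872 * 0.981 = 9684
30–44: 13299 * 0.97 = 12900
45–59: 17128 * 0.97 = 16614
60+: 24934 * 0.942 + 43229 * 0.312 = 23488 + 13487 = 36975
Net migration: 60+ − 330 → 36645
Population now: 0–14=7039, 15–29=9684, 30–44=12900, 45–59=16614, 60+=36645
Total: 192500 → 82882; change = -109618; percentage change = -56.9%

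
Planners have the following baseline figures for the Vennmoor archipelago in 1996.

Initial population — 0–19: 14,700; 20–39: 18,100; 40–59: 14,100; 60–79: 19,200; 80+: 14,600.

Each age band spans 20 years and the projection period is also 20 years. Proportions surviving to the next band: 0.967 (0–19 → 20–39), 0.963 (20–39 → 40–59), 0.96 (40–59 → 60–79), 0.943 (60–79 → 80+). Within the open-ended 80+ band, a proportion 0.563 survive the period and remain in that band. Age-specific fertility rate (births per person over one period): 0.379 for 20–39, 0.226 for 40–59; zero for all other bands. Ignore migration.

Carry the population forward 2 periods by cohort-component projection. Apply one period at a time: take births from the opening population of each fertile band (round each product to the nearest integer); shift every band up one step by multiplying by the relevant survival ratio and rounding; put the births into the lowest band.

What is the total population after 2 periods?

[period 1]
Births: 18100 × 0.379 = 6860, 14100 × 0.226 = 3187 — total 10047
20–39: 14700 × 0.967 = 14215
40–59: 18100 × 0.963 = 17430
60–79: 14100 × 0.96 = 13536
80+: 19200 × 0.943 + 14600 × 0.563 = 18106 + 8220 = 26326
Giving 10047 / 14215 / 17430 / 13536 / 26326.
[period 2]
Births: 14215 × 0.379 = 5387, 17430 × 0.226 = 3939 — total 9326
20–39: 10047 × 0.967 = 9715
40–59: 14215 × 0.963 = 13689
60–79: 17430 × 0.96 = 16733
80+: 13536 × 0.943 + 26326 × 0.563 = 12764 + 14822 = 27586
Giving 9326 / 9715 / 13689 / 16733 / 27586.
Total after period 2: 9326 + 9715 + 13689 + 16733 + 27586 = 77049

77049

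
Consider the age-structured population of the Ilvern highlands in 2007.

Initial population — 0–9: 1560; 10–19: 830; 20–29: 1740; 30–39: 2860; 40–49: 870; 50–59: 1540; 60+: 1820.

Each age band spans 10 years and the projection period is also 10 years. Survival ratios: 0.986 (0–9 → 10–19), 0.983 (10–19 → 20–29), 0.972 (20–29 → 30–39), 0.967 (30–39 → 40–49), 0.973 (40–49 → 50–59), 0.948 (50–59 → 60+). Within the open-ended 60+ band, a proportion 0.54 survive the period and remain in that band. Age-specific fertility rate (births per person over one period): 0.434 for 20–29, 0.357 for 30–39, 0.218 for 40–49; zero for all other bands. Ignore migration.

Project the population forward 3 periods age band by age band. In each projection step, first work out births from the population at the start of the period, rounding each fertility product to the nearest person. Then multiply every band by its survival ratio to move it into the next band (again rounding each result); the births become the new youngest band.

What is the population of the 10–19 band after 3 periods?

Numbering the bands 1..7 from youngest to oldest:
— Period 1 —
Births: 1740 × 0.434 = 755 ; 2860 × 0.357 = 1021 ; 870 × 0.218 = 190 → 1966
Band 2: 1560 × 0.986 = 1538
Band 3: 830 × 0.983 = 816
Band 4: 1740 × 0.972 = 1691
Band 5: 2860 × 0.967 = 2766
Band 6: 870 × 0.973 = 847
Band 7: 1540 × 0.948 + 1820 × 0.54 = 1460 + 983 = 2443
End of period: [1966, 1538, 816, 1691, 2766, 847, 2443]
— Period 2 —
Births: 816 × 0.434 = 354 ; 1691 × 0.357 = 604 ; 2766 × 0.218 = 603 → 1561
Band 2: 1966 × 0.986 = 1938
Band 3: 1538 × 0.983 = 1512
Band 4: 816 × 0.972 = 793
Band 5: 1691 × 0.967 = 1635
Band 6: 2766 × 0.973 = 2691
Band 7: 847 × 0.948 + 2443 × 0.54 = 803 + 1319 = 2122
End of period: [1561, 1938, 1512, 793, 1635, 2691, 2122]
— Period 3 —
Births: 1512 × 0.434 = 656 ; 793 × 0.357 = 283 ; 1635 × 0.218 = 356 → 1295
Band 2: 1561 × 0.986 = 1539
Band 3: 1938 × 0.983 = 1905
Band 4: 1512 × 0.972 = 1470
Band 5: 793 × 0.967 = 767
Band 6: 1635 × 0.973 = 1591
Band 7: 2691 × 0.948 + 2122 × 0.54 = 2551 + 1146 = 3697
End of period: [1295, 1539, 1905, 1470, 767, 1591, 3697]

1539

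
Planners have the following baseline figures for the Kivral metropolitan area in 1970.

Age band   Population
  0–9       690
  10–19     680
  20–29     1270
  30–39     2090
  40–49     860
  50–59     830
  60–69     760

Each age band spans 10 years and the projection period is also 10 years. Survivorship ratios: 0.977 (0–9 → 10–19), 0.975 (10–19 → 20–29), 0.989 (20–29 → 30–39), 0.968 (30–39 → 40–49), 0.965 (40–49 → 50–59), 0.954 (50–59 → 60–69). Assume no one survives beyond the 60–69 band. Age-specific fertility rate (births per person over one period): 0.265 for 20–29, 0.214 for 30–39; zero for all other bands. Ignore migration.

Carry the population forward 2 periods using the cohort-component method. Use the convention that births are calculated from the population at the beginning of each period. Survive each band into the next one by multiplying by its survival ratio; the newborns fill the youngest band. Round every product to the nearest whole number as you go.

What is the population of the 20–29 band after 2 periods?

Let group 1 be 0–9 through group 7 = 60–69.
After projecting period 1:
Births: 1270 × 0.265 = 337  |  2090 × 0.214 = 447 ⇒ total 784
Group 2: 690 × 0.977 = 674
Group 3: 680 × 0.975 = 663
Group 4: 1270 × 0.989 = 1256
Group 5: 2090 × 0.968 = 2023
Group 6: 860 × 0.965 = 830
Group 7: 830 × 0.954 = 792
End of period: [784, 674, 663, 1256, 2023, 830, 792]
After projecting period 2:
Births: 663 × 0.265 = 176  |  1256 × 0.214 = 269 ⇒ total 445
Group 2: 784 × 0.977 = 766
Group 3: 674 × 0.975 = 657
Group 4: 663 × 0.989 = 656
Group 5: 1256 × 0.968 = 1216
Group 6: 2023 × 0.965 = 1952
Group 7: 830 × 0.954 = 792
End of period: [445, 766, 657, 656, 1216, 1952, 792]

657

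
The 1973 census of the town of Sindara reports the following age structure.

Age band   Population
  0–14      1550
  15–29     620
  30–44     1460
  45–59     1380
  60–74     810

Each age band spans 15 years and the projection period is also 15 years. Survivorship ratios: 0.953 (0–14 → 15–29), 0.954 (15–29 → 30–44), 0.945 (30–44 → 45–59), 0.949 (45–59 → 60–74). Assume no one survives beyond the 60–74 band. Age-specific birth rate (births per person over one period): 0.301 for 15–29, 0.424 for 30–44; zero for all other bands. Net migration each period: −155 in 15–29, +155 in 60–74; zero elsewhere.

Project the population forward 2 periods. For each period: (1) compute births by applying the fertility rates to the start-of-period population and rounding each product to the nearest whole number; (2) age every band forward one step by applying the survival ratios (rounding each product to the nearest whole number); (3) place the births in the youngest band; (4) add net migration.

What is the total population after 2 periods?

Period 1.
Births: 620 * 0.301 = 187 ; 1460 * 0.424 = 619 → 806
15–29: 1550 * 0.953 = 1477
30–44: 620 * 0.954 = 591
45–59: 1460 * 0.945 = 1380
60–74: 1380 * 0.949 = 1310
Net migration: 15–29 − 155 → 1322; 60–74 + 155 → 1465
Giving 806 / 1322 / 591 / 1380 / 1465.
Period 2.
Births: 1322 * 0.301 = 398 ; 591 * 0.424 = 251 → 649
15–29: 806 * 0.953 = 768
30–44: 1322 * 0.954 = 1261
45–59: 591 * 0.945 = 558
60–74: 1380 * 0.949 = 1310
Net migration: 15–29 − 155 → 613; 60–74 + 155 → 1465
Giving 649 / 613 / 1261 / 558 / 1465.
Total after period 2: 649 + 613 + 1261 + 558 + 1465 = 4546

4546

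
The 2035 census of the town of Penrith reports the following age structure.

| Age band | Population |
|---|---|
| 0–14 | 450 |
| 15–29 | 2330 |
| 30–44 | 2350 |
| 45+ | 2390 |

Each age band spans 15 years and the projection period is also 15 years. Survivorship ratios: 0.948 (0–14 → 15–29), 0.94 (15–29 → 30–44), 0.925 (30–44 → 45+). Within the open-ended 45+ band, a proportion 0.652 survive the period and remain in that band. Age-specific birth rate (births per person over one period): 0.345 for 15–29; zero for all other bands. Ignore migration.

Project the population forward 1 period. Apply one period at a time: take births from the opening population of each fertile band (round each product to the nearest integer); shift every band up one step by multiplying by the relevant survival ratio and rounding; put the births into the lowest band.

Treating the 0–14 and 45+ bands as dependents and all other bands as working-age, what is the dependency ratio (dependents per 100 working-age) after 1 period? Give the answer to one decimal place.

Numbering the groups 1..4 from youngest to oldest:
After projecting period 1:
Births: 2330 * 0.345 = 804
Group 2: 450 * 0.948 = 427
Group 3: 2330 * 0.94 = 2190
Group 4: 2350 * 0.925 + 2390 * 0.652 = 2174 + 1558 = 3732
→ [804, 427, 2190, 3732]
Dependents (band 0–14 + band 45+) = 804 + 3732 = 4536; working-age = 2617; ratio = 4536/2617 × 100 = 173.3

173.3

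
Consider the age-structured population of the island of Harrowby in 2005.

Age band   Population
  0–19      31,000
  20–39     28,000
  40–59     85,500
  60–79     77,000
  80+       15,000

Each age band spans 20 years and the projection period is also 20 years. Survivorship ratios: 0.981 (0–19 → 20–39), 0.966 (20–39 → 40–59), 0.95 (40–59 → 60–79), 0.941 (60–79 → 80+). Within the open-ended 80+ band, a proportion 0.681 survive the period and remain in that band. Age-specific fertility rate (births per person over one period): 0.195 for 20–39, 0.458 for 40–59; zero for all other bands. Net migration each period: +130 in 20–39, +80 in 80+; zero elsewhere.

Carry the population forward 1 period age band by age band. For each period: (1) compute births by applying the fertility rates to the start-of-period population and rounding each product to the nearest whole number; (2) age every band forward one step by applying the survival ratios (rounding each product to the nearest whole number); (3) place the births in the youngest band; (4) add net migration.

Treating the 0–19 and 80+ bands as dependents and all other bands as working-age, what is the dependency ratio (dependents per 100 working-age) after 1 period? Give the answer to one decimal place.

91.8

Call the groups 1 to 5, youngest first.
— Period 1 —
Births: 28000 × 0.195 = 5460, 85500 × 0.458 = 39159 → 44619
Group 2: 31000 × 0.981 = 30411
Group 3: 28000 × 0.966 = 27048
Group 4: 85500 × 0.95 = 81225
Group 5: 77000 × 0.941 + 15000 × 0.681 = 72457 + 10215 = 82672
Net migration: Group 2 + 130 → 30541; Group 5 + 80 → 82752
Giving 44619 / 30541 / 27048 / 81225 / 82752.
Dependents (band 0–19 + band 80+) = 44619 + 82752 = 127371; working-age = 138814; ratio = 127371/138814 × 100 = 91.8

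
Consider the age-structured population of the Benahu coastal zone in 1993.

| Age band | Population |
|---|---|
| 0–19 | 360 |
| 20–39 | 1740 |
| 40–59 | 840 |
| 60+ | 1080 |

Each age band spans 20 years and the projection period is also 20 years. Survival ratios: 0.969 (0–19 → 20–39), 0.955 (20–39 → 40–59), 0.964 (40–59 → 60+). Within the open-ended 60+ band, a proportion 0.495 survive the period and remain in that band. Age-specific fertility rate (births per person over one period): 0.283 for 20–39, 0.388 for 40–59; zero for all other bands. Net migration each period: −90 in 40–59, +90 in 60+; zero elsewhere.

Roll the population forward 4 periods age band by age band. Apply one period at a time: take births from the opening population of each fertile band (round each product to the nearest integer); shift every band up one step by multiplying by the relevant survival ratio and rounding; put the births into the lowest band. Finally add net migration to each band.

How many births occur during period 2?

709

Let band 1 be 0–19 through band 4 = 60+.
Period 1:
Births: 1740 × 0.283 = 492  |  840 × 0.388 = 326 → 818
Band 2: 360 × 0.969 = 349
Band 3: 1740 × 0.955 = 1662
Band 4: 840 × 0.964 + 1080 × 0.495 = 810 + 535 = 1345
Net migration: Band 3 − 90 → 1572; Band 4 + 90 → 1435
End of period: [818, 349, 1572, 1435]
Period 2:
Births: 349 × 0.283 = 99  |  1572 × 0.388 = 610 → 709
Band 2: 818 × 0.969 = 793
Band 3: 349 × 0.955 = 333
Band 4: 1572 × 0.964 + 1435 × 0.495 = 1515 + 710 = 2225
Net migration: Band 3 − 90 → 243; Band 4 + 90 → 2315
End of period: [709, 793, 243, 2315]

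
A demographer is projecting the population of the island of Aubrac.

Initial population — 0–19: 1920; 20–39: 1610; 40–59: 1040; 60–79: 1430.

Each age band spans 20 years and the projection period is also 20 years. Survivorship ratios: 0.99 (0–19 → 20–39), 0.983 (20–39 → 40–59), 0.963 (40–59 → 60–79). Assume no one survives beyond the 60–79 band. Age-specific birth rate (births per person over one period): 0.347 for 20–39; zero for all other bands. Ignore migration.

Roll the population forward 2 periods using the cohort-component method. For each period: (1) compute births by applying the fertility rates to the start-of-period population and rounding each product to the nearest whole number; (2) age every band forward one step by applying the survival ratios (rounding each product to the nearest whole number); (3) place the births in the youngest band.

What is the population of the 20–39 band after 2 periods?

553

Period 1.
Births: 1610 * 0.347 = 559
20–39: 1920 * 0.99 = 1901
40–59: 1610 * 0.983 = 1583
60–79: 1040 * 0.963 = 1002
→ [559, 1901, 1583, 1002]
Period 2.
Births: 1901 * 0.347 = 660
20–39: 559 * 0.99 = 553
40–59: 1901 * 0.983 = 1869
60–79: 1583 * 0.963 = 1524
→ [660, 553, 1869, 1524]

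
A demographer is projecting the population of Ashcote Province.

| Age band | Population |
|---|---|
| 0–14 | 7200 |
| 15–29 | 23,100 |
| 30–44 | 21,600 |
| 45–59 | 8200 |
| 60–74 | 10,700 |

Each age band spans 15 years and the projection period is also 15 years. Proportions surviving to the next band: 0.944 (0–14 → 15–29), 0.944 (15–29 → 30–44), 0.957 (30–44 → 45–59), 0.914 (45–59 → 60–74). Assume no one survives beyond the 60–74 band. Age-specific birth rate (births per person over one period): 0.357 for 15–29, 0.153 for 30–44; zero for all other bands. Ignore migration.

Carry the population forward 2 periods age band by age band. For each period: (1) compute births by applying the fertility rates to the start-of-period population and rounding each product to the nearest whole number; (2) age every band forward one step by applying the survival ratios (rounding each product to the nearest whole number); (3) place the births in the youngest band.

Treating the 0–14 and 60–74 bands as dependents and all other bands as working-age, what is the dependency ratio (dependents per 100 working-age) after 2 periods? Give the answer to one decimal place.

64.6

Call the bands 1 to 5, youngest first.
— Period 1 —
Births: 23100 * 0.357 = 8247 ; 21600 * 0.153 = 3305 — total 11552
Band 2: 7200 * 0.944 = 6797
Band 3: 23100 * 0.944 = 21806
Band 4: 21600 * 0.957 = 20671
Band 5: 8200 * 0.914 = 7495
Giving 11552 / 6797 / 21806 / 20671 / 7495.
— Period 2 —
Births: 6797 * 0.357 = 2427 ; 21806 * 0.153 = 3336 — total 5763
Band 2: 11552 * 0.944 = 10905
Band 3: 6797 * 0.944 = 6416
Band 4: 21806 * 0.957 = 20868
Band 5: 20671 * 0.914 = 18893
Giving 5763 / 10905 / 6416 / 20868 / 18893.
Dependents (band 0–14 + band 60–74) = 5763 + 18893 = 24656; working-age = 38189; ratio = 24656/38189 × 100 = 64.6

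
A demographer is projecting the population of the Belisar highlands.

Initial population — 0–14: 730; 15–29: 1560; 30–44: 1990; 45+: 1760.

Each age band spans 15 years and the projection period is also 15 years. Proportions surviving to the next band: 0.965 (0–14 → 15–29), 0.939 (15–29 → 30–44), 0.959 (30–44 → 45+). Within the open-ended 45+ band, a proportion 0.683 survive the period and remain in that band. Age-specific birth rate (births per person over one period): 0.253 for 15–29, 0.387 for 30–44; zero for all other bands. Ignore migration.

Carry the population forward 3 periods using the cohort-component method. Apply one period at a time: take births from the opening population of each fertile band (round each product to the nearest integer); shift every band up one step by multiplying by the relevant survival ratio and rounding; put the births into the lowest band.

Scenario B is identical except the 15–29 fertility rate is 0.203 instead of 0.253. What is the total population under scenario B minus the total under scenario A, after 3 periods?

-175

(Bands numbered youngest = 1 to oldest = 4.)
[period 1]
Births: 1560 × 0.253 = 395 ; 1990 × 0.387 = 770 → total 1165
Band 2: 730 × 0.965 = 704
Band 3: 1560 × 0.939 = 1465
Band 4: 1990 × 0.959 + 1760 × 0.683 = 1908 + 1202 = 3110
Giving 1165 / 704 / 1465 / 3110.
[period 2]
Births: 704 × 0.253 = 178 ; 1465 × 0.387 = 567 → total 745
Band 2: 1165 × 0.965 = 1124
Band 3: 704 × 0.939 = 661
Band 4: 1465 × 0.959 + 3110 × 0.683 = 1405 + 2124 = 3529
Giving 745 / 1124 / 661 / 3529.
[period 3]
Births: 1124 × 0.253 = 284 ; 661 × 0.387 = 256 → total 540
Band 2: 745 × 0.965 = 719
Band 3: 1124 × 0.939 = 1055
Band 4: 661 × 0.959 + 3529 × 0.683 = 634 + 2410 = 3044
Giving 540 / 719 / 1055 / 3044.
Scenario A total after 3 periods: 5358
Scenario B projection —
[period 1]
Births: 1560 × 0.203 = 317 ; 1990 × 0.387 = 770 → total 1087
Band 2: 730 × 0.965 = 704
Band 3: 1560 × 0.939 = 1465
Band 4: 1990 × 0.959 + 1760 × 0.683 = 1908 + 1202 = 3110
Giving 1087 / 704 / 1465 / 3110.
[period 2]
Births: 704 × 0.203 = 143 ; 1465 × 0.387 = 567 → total 710
Band 2: 1087 × 0.965 = 1049
Band 3: 704 × 0.939 = 661
Band 4: 1465 × 0.959 + 3110 × 0.683 = 1405 + 2124 = 3529
Giving 710 / 1049 / 661 / 3529.
[period 3]
Births: 1049 × 0.203 = 213 ; 661 × 0.387 = 256 → total 469
Band 2: 710 × 0.965 = 685
Band 3: 1049 × 0.939 = 985
Band 4: 661 × 0.959 + 3529 × 0.683 = 634 + 2410 = 3044
Giving 469 / 685 / 985 / 3044.
Scenario B total after 3 periods: 5183
Difference B − A = 5183 − 5358 = -175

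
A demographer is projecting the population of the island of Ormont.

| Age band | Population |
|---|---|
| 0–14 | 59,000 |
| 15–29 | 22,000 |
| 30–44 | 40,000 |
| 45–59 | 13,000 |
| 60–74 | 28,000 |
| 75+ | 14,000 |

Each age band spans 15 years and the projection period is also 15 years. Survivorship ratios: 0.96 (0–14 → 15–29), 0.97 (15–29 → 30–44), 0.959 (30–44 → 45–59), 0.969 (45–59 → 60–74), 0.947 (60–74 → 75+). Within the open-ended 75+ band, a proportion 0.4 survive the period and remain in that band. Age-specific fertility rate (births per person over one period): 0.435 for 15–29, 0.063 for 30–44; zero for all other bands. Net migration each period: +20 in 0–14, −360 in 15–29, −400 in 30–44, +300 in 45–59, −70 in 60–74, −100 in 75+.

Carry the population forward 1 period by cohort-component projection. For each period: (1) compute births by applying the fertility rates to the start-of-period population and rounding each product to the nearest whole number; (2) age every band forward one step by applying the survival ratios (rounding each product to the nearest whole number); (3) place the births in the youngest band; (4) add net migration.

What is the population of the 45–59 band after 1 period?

38660

Period 1:
Births: 22000 × 0.435 = 9570  |  40000 × 0.063 = 2520 → 12090
15–29: 59000 × 0.96 = 56640
30–44: 22000 × 0.97 = 21340
45–59: 40000 × 0.959 = 38360
60–74: 13000 × 0.969 = 12597
75+: 28000 × 0.947 + 14000 × 0.4 = 26516 + 5600 = 32116
Net migration: 0–14 + 20 → 12110; 15–29 − 360 → 56280; 30–44 − 400 → 20940; 45–59 + 300 → 38660; 60–74 − 70 → 12527; 75+ − 100 → 32016
End of period: [12110, 56280, 20940, 38660, 12527, 32016]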